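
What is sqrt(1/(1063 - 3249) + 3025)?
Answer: sqrt(14455250714)/2186 ≈ 55.000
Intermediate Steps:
sqrt(1/(1063 - 3249) + 3025) = sqrt(1/(-2186) + 3025) = sqrt(-1/2186 + 3025) = sqrt(6612649/2186) = sqrt(14455250714)/2186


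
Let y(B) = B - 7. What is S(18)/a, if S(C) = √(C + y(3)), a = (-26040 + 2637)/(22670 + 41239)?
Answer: -21303*√14/7801 ≈ -10.218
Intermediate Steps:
y(B) = -7 + B
a = -7801/21303 (a = -23403/63909 = -23403*1/63909 = -7801/21303 ≈ -0.36619)
S(C) = √(-4 + C) (S(C) = √(C + (-7 + 3)) = √(C - 4) = √(-4 + C))
S(18)/a = √(-4 + 18)/(-7801/21303) = √14*(-21303/7801) = -21303*√14/7801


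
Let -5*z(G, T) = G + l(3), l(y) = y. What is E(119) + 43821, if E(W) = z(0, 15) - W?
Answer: 218507/5 ≈ 43701.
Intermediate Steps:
z(G, T) = -⅗ - G/5 (z(G, T) = -(G + 3)/5 = -(3 + G)/5 = -⅗ - G/5)
E(W) = -⅗ - W (E(W) = (-⅗ - ⅕*0) - W = (-⅗ + 0) - W = -⅗ - W)
E(119) + 43821 = (-⅗ - 1*119) + 43821 = (-⅗ - 119) + 43821 = -598/5 + 43821 = 218507/5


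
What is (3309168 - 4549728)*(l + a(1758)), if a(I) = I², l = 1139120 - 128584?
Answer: -5087660616000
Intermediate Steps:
l = 1010536
(3309168 - 4549728)*(l + a(1758)) = (3309168 - 4549728)*(1010536 + 1758²) = -1240560*(1010536 + 3090564) = -1240560*4101100 = -5087660616000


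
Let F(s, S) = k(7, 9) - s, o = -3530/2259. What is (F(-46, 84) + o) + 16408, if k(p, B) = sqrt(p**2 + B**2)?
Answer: 37166056/2259 + sqrt(130) ≈ 16464.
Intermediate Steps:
k(p, B) = sqrt(B**2 + p**2)
o = -3530/2259 (o = -3530*1/2259 = -3530/2259 ≈ -1.5626)
F(s, S) = sqrt(130) - s (F(s, S) = sqrt(9**2 + 7**2) - s = sqrt(81 + 49) - s = sqrt(130) - s)
(F(-46, 84) + o) + 16408 = ((sqrt(130) - 1*(-46)) - 3530/2259) + 16408 = ((sqrt(130) + 46) - 3530/2259) + 16408 = ((46 + sqrt(130)) - 3530/2259) + 16408 = (100384/2259 + sqrt(130)) + 16408 = 37166056/2259 + sqrt(130)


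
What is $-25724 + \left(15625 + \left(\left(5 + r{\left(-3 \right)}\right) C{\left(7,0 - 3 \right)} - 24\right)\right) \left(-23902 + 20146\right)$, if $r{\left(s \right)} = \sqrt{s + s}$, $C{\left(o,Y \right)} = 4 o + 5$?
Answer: $-59242820 - 123948 i \sqrt{6} \approx -5.9243 \cdot 10^{7} - 3.0361 \cdot 10^{5} i$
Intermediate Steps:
$C{\left(o,Y \right)} = 5 + 4 o$
$r{\left(s \right)} = \sqrt{2} \sqrt{s}$ ($r{\left(s \right)} = \sqrt{2 s} = \sqrt{2} \sqrt{s}$)
$-25724 + \left(15625 + \left(\left(5 + r{\left(-3 \right)}\right) C{\left(7,0 - 3 \right)} - 24\right)\right) \left(-23902 + 20146\right) = -25724 + \left(15625 - \left(24 - \left(5 + \sqrt{2} \sqrt{-3}\right) \left(5 + 4 \cdot 7\right)\right)\right) \left(-23902 + 20146\right) = -25724 + \left(15625 - \left(24 - \left(5 + \sqrt{2} i \sqrt{3}\right) \left(5 + 28\right)\right)\right) \left(-3756\right) = -25724 + \left(15625 - \left(24 - \left(5 + i \sqrt{6}\right) 33\right)\right) \left(-3756\right) = -25724 + \left(15625 + \left(\left(165 + 33 i \sqrt{6}\right) - 24\right)\right) \left(-3756\right) = -25724 + \left(15625 + \left(141 + 33 i \sqrt{6}\right)\right) \left(-3756\right) = -25724 + \left(15766 + 33 i \sqrt{6}\right) \left(-3756\right) = -25724 - \left(59217096 + 123948 i \sqrt{6}\right) = -59242820 - 123948 i \sqrt{6}$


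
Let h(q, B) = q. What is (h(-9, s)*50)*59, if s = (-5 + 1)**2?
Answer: -26550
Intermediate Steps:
s = 16 (s = (-4)**2 = 16)
(h(-9, s)*50)*59 = -9*50*59 = -450*59 = -26550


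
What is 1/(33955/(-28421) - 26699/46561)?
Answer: -1323310181/2339791034 ≈ -0.56557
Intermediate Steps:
1/(33955/(-28421) - 26699/46561) = 1/(33955*(-1/28421) - 26699*1/46561) = 1/(-33955/28421 - 26699/46561) = 1/(-2339791034/1323310181) = -1323310181/2339791034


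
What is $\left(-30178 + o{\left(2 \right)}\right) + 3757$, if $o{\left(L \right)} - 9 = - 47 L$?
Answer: $-26506$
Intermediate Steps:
$o{\left(L \right)} = 9 - 47 L$
$\left(-30178 + o{\left(2 \right)}\right) + 3757 = \left(-30178 + \left(9 - 94\right)\right) + 3757 = \left(-30178 - 85\right) + 3757 = -30263 + 3757 = -26506$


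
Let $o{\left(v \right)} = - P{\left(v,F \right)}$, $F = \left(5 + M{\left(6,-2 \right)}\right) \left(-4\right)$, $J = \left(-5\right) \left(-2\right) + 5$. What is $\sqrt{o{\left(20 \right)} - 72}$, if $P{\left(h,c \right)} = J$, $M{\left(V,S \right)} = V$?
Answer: $i \sqrt{87} \approx 9.3274 i$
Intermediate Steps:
$J = 15$ ($J = 10 + 5 = 15$)
$F = -44$ ($F = \left(5 + 6\right) \left(-4\right) = 11 \left(-4\right) = -44$)
$P{\left(h,c \right)} = 15$
$o{\left(v \right)} = -15$ ($o{\left(v \right)} = \left(-1\right) 15 = -15$)
$\sqrt{o{\left(20 \right)} - 72} = \sqrt{-15 - 72} = \sqrt{-87} = i \sqrt{87}$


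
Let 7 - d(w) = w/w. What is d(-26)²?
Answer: 36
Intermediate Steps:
d(w) = 6 (d(w) = 7 - w/w = 7 - 1*1 = 7 - 1 = 6)
d(-26)² = 6² = 36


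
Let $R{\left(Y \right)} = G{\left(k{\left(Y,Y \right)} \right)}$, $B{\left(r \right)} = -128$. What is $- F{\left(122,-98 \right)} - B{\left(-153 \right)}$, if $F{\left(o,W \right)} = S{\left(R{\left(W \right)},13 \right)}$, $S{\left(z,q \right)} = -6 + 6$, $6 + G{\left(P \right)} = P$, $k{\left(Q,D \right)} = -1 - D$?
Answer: $128$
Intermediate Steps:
$G{\left(P \right)} = -6 + P$
$R{\left(Y \right)} = -7 - Y$ ($R{\left(Y \right)} = -6 - \left(1 + Y\right) = -7 - Y$)
$S{\left(z,q \right)} = 0$
$F{\left(o,W \right)} = 0$
$- F{\left(122,-98 \right)} - B{\left(-153 \right)} = \left(-1\right) 0 - -128 = 0 + 128 = 128$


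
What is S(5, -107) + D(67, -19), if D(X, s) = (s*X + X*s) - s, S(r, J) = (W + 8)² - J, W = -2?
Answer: -2384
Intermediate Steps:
S(r, J) = 36 - J (S(r, J) = (-2 + 8)² - J = 6² - J = 36 - J)
D(X, s) = -s + 2*X*s (D(X, s) = (X*s + X*s) - s = 2*X*s - s = -s + 2*X*s)
S(5, -107) + D(67, -19) = (36 - 1*(-107)) - 19*(-1 + 2*67) = (36 + 107) - 19*(-1 + 134) = 143 - 19*133 = 143 - 2527 = -2384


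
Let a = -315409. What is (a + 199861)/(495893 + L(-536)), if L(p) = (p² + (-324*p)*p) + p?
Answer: 115548/92301251 ≈ 0.0012519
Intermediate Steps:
L(p) = p - 323*p² (L(p) = (p² - 324*p²) + p = -323*p² + p = p - 323*p²)
(a + 199861)/(495893 + L(-536)) = (-315409 + 199861)/(495893 - 536*(1 - 323*(-536))) = -115548/(495893 - 536*(1 + 173128)) = -115548/(495893 - 536*173129) = -115548/(495893 - 92797144) = -115548/(-92301251) = -115548*(-1/92301251) = 115548/92301251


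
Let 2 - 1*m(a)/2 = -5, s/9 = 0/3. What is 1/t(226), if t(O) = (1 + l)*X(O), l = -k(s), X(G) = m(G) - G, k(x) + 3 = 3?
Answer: -1/212 ≈ -0.0047170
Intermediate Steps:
s = 0 (s = 9*(0/3) = 9*(0*(⅓)) = 9*0 = 0)
k(x) = 0 (k(x) = -3 + 3 = 0)
m(a) = 14 (m(a) = 4 - 2*(-5) = 4 + 10 = 14)
X(G) = 14 - G
l = 0 (l = -1*0 = 0)
t(O) = 14 - O (t(O) = (1 + 0)*(14 - O) = 1*(14 - O) = 14 - O)
1/t(226) = 1/(14 - 1*226) = 1/(14 - 226) = 1/(-212) = -1/212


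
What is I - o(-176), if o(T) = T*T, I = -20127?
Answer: -51103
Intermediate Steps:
o(T) = T²
I - o(-176) = -20127 - 1*(-176)² = -20127 - 1*30976 = -20127 - 30976 = -51103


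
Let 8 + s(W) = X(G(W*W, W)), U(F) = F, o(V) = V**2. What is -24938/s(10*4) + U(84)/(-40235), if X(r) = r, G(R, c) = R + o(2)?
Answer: -501757247/32107530 ≈ -15.627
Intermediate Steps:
G(R, c) = 4 + R (G(R, c) = R + 2**2 = R + 4 = 4 + R)
s(W) = -4 + W**2 (s(W) = -8 + (4 + W*W) = -8 + (4 + W**2) = -4 + W**2)
-24938/s(10*4) + U(84)/(-40235) = -24938/(-4 + (10*4)**2) + 84/(-40235) = -24938/(-4 + 40**2) + 84*(-1/40235) = -24938/(-4 + 1600) - 84/40235 = -24938/1596 - 84/40235 = -24938*1/1596 - 84/40235 = -12469/798 - 84/40235 = -501757247/32107530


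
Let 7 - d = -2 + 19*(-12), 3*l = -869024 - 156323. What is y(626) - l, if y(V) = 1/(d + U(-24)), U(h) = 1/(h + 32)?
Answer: 1945083283/5691 ≈ 3.4178e+5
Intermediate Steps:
l = -1025347/3 (l = (-869024 - 156323)/3 = (⅓)*(-1025347) = -1025347/3 ≈ -3.4178e+5)
U(h) = 1/(32 + h)
d = 237 (d = 7 - (-2 + 19*(-12)) = 7 - (-2 - 228) = 7 - 1*(-230) = 7 + 230 = 237)
y(V) = 8/1897 (y(V) = 1/(237 + 1/(32 - 24)) = 1/(237 + 1/8) = 1/(237 + ⅛) = 1/(1897/8) = 8/1897)
y(626) - l = 8/1897 - 1*(-1025347/3) = 8/1897 + 1025347/3 = 1945083283/5691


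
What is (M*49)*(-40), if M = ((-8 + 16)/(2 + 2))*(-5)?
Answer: 19600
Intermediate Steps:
M = -10 (M = (8/4)*(-5) = (8*(1/4))*(-5) = 2*(-5) = -10)
(M*49)*(-40) = -10*49*(-40) = -490*(-40) = 19600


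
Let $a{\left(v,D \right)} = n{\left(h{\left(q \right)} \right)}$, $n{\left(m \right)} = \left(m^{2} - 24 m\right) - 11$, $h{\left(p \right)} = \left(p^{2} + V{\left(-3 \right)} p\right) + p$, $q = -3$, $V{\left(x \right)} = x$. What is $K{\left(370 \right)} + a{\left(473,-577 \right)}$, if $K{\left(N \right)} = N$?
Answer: $224$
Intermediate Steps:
$h{\left(p \right)} = p^{2} - 2 p$ ($h{\left(p \right)} = \left(p^{2} - 3 p\right) + p = p^{2} - 2 p$)
$n{\left(m \right)} = -11 + m^{2} - 24 m$
$a{\left(v,D \right)} = -146$ ($a{\left(v,D \right)} = -11 + \left(- 3 \left(-2 - 3\right)\right)^{2} - 24 \left(- 3 \left(-2 - 3\right)\right) = -11 + \left(\left(-3\right) \left(-5\right)\right)^{2} - 24 \left(\left(-3\right) \left(-5\right)\right) = -11 + 15^{2} - 360 = -11 + 225 - 360 = -146$)
$K{\left(370 \right)} + a{\left(473,-577 \right)} = 370 - 146 = 224$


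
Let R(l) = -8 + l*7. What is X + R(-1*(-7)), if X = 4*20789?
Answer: 83197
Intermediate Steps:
R(l) = -8 + 7*l
X = 83156
X + R(-1*(-7)) = 83156 + (-8 + 7*(-1*(-7))) = 83156 + (-8 + 7*7) = 83156 + (-8 + 49) = 83156 + 41 = 83197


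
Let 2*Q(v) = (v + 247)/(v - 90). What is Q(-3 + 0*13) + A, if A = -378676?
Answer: -35216990/93 ≈ -3.7868e+5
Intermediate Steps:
Q(v) = (247 + v)/(2*(-90 + v)) (Q(v) = ((v + 247)/(v - 90))/2 = ((247 + v)/(-90 + v))/2 = (247 + v)/(2*(-90 + v)))
Q(-3 + 0*13) + A = (247 + (-3 + 0*13))/(2*(-90 + (-3 + 0*13))) - 378676 = (247 + (-3 + 0))/(2*(-90 + (-3 + 0))) - 378676 = (247 - 3)/(2*(-90 - 3)) - 378676 = (½)*244/(-93) - 378676 = (½)*(-1/93)*244 - 378676 = -122/93 - 378676 = -35216990/93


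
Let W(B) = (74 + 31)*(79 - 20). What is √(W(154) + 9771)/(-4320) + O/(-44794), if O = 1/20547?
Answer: -1/920382318 - √1774/1440 ≈ -0.029249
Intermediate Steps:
O = 1/20547 ≈ 4.8669e-5
W(B) = 6195 (W(B) = 105*59 = 6195)
√(W(154) + 9771)/(-4320) + O/(-44794) = √(6195 + 9771)/(-4320) + (1/20547)/(-44794) = √15966*(-1/4320) + (1/20547)*(-1/44794) = (3*√1774)*(-1/4320) - 1/920382318 = -√1774/1440 - 1/920382318 = -1/920382318 - √1774/1440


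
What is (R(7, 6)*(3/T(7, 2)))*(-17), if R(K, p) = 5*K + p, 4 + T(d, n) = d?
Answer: -697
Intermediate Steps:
T(d, n) = -4 + d
R(K, p) = p + 5*K
(R(7, 6)*(3/T(7, 2)))*(-17) = ((6 + 5*7)*(3/(-4 + 7)))*(-17) = ((6 + 35)*(3/3))*(-17) = (41*(3*(⅓)))*(-17) = (41*1)*(-17) = 41*(-17) = -697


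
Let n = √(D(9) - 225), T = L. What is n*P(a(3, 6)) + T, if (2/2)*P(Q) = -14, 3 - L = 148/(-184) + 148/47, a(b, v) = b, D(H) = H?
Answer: 1417/2162 - 84*I*√6 ≈ 0.65541 - 205.76*I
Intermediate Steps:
L = 1417/2162 (L = 3 - (148/(-184) + 148/47) = 3 - (148*(-1/184) + 148*(1/47)) = 3 - (-37/46 + 148/47) = 3 - 1*5069/2162 = 3 - 5069/2162 = 1417/2162 ≈ 0.65541)
T = 1417/2162 ≈ 0.65541
P(Q) = -14
n = 6*I*√6 (n = √(9 - 225) = √(-216) = 6*I*√6 ≈ 14.697*I)
n*P(a(3, 6)) + T = (6*I*√6)*(-14) + 1417/2162 = -84*I*√6 + 1417/2162 = 1417/2162 - 84*I*√6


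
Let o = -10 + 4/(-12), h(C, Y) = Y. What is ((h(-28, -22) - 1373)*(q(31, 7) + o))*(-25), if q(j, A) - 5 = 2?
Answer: -116250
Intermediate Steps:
q(j, A) = 7 (q(j, A) = 5 + 2 = 7)
o = -31/3 (o = -10 + 4*(-1/12) = -10 - 1/3 = -31/3 ≈ -10.333)
((h(-28, -22) - 1373)*(q(31, 7) + o))*(-25) = ((-22 - 1373)*(7 - 31/3))*(-25) = -1395*(-10/3)*(-25) = 4650*(-25) = -116250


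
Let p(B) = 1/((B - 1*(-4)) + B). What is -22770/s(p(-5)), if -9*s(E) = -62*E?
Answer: 614790/31 ≈ 19832.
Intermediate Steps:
p(B) = 1/(4 + 2*B) (p(B) = 1/((B + 4) + B) = 1/((4 + B) + B) = 1/(4 + 2*B))
s(E) = 62*E/9 (s(E) = -(-62)*E/9 = 62*E/9)
-22770/s(p(-5)) = -22770/(62*(1/(2*(2 - 5)))/9) = -22770/(62*((½)/(-3))/9) = -22770/(62*((½)*(-⅓))/9) = -22770/((62/9)*(-⅙)) = -22770/(-31/27) = -22770*(-27/31) = 614790/31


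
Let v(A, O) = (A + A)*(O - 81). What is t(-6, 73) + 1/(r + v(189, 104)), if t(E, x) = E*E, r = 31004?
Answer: 1429129/39698 ≈ 36.000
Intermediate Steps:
v(A, O) = 2*A*(-81 + O) (v(A, O) = (2*A)*(-81 + O) = 2*A*(-81 + O))
t(E, x) = E²
t(-6, 73) + 1/(r + v(189, 104)) = (-6)² + 1/(31004 + 2*189*(-81 + 104)) = 36 + 1/(31004 + 2*189*23) = 36 + 1/(31004 + 8694) = 36 + 1/39698 = 1429129/39698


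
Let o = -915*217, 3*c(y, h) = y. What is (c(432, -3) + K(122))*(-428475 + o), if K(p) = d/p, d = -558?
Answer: -5332890150/61 ≈ -8.7424e+7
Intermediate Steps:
c(y, h) = y/3
o = -198555
K(p) = -558/p
(c(432, -3) + K(122))*(-428475 + o) = ((1/3)*432 - 558/122)*(-428475 - 198555) = (144 - 558*1/122)*(-627030) = (144 - 279/61)*(-627030) = (8505/61)*(-627030) = -5332890150/61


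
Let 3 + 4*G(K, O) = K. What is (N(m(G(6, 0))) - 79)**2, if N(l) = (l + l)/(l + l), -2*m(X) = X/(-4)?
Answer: 6084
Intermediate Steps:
G(K, O) = -3/4 + K/4
m(X) = X/8 (m(X) = -X/(2*(-4)) = -X*(-1)/(2*4) = -(-1)*X/8 = X/8)
N(l) = 1 (N(l) = (2*l)/((2*l)) = (2*l)*(1/(2*l)) = 1)
(N(m(G(6, 0))) - 79)**2 = (1 - 79)**2 = (-78)**2 = 6084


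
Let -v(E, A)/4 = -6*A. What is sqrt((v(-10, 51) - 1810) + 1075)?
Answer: sqrt(489) ≈ 22.113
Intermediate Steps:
v(E, A) = 24*A (v(E, A) = -(-24)*A = 24*A)
sqrt((v(-10, 51) - 1810) + 1075) = sqrt((24*51 - 1810) + 1075) = sqrt((1224 - 1810) + 1075) = sqrt(-586 + 1075) = sqrt(489)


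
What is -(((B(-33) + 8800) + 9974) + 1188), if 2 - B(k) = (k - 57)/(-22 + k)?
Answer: -219586/11 ≈ -19962.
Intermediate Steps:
B(k) = 2 - (-57 + k)/(-22 + k) (B(k) = 2 - (k - 57)/(-22 + k) = 2 - (-57 + k)/(-22 + k))
-(((B(-33) + 8800) + 9974) + 1188) = -((((13 - 33)/(-22 - 33) + 8800) + 9974) + 1188) = -(((-20/(-55) + 8800) + 9974) + 1188) = -(((-1/55*(-20) + 8800) + 9974) + 1188) = -(((4/11 + 8800) + 9974) + 1188) = -((96804/11 + 9974) + 1188) = -(206518/11 + 1188) = -1*219586/11 = -219586/11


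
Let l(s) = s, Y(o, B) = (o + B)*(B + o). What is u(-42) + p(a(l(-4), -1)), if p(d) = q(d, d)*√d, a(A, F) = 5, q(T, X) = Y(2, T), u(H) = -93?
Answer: -93 + 49*√5 ≈ 16.567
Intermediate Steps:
Y(o, B) = (B + o)² (Y(o, B) = (B + o)*(B + o) = (B + o)²)
q(T, X) = (2 + T)² (q(T, X) = (T + 2)² = (2 + T)²)
p(d) = √d*(2 + d)² (p(d) = (2 + d)²*√d = √d*(2 + d)²)
u(-42) + p(a(l(-4), -1)) = -93 + √5*(2 + 5)² = -93 + √5*7² = -93 + √5*49 = -93 + 49*√5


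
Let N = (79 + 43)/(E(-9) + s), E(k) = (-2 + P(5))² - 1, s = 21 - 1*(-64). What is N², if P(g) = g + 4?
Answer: 14884/17689 ≈ 0.84143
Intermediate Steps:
P(g) = 4 + g
s = 85 (s = 21 + 64 = 85)
E(k) = 48 (E(k) = (-2 + (4 + 5))² - 1 = (-2 + 9)² - 1 = 7² - 1 = 49 - 1 = 48)
N = 122/133 (N = (79 + 43)/(48 + 85) = 122/133 ≈ 0.91729)
N² = (122/133)² = 14884/17689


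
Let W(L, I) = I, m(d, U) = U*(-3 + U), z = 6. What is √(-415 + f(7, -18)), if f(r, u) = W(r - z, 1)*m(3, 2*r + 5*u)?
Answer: 9*√69 ≈ 74.760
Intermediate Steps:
f(r, u) = (2*r + 5*u)*(-3 + 2*r + 5*u) (f(r, u) = 1*((2*r + 5*u)*(-3 + (2*r + 5*u))) = 1*((2*r + 5*u)*(-3 + 2*r + 5*u)) = (2*r + 5*u)*(-3 + 2*r + 5*u))
√(-415 + f(7, -18)) = √(-415 + (2*7 + 5*(-18))*(-3 + 2*7 + 5*(-18))) = √(-415 + (14 - 90)*(-3 + 14 - 90)) = √(-415 - 76*(-79)) = √(-415 + 6004) = √5589 = 9*√69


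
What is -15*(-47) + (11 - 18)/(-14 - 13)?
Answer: 19042/27 ≈ 705.26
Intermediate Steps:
-15*(-47) + (11 - 18)/(-14 - 13) = 705 - 7/(-27) = 705 - 7*(-1/27) = 705 + 7/27 = 19042/27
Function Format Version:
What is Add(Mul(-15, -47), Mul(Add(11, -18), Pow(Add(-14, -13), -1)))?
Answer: Rational(19042, 27) ≈ 705.26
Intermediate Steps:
Add(Mul(-15, -47), Mul(Add(11, -18), Pow(Add(-14, -13), -1))) = Add(705, Mul(-7, Pow(-27, -1))) = Add(705, Mul(-7, Rational(-1, 27))) = Add(705, Rational(7, 27)) = Rational(19042, 27)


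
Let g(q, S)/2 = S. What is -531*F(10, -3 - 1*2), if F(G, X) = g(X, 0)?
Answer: 0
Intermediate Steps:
g(q, S) = 2*S
F(G, X) = 0 (F(G, X) = 2*0 = 0)
-531*F(10, -3 - 1*2) = -531*0 = 0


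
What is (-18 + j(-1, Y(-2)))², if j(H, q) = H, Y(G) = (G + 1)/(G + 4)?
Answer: 361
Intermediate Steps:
Y(G) = (1 + G)/(4 + G)
(-18 + j(-1, Y(-2)))² = (-18 - 1)² = (-19)² = 361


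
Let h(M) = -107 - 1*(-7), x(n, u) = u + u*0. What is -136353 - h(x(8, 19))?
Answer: -136253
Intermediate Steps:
x(n, u) = u (x(n, u) = u + 0 = u)
h(M) = -100 (h(M) = -107 + 7 = -100)
-136353 - h(x(8, 19)) = -136353 - 1*(-100) = -136353 + 100 = -136253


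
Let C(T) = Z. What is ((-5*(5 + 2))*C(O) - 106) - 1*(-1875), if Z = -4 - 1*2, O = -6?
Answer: 1979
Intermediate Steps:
Z = -6 (Z = -4 - 2 = -6)
C(T) = -6
((-5*(5 + 2))*C(O) - 106) - 1*(-1875) = (-5*(5 + 2)*(-6) - 106) - 1*(-1875) = (-5*7*(-6) - 106) + 1875 = (-35*(-6) - 106) + 1875 = (210 - 106) + 1875 = 104 + 1875 = 1979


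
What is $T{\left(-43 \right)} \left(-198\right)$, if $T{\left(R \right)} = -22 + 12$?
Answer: $1980$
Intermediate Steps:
$T{\left(R \right)} = -10$
$T{\left(-43 \right)} \left(-198\right) = \left(-10\right) \left(-198\right) = 1980$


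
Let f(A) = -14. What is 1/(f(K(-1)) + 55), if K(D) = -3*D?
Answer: 1/41 ≈ 0.024390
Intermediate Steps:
1/(f(K(-1)) + 55) = 1/(-14 + 55) = 1/41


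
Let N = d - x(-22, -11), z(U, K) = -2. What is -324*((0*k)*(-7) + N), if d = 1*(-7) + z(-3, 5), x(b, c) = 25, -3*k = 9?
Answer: 11016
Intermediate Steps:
k = -3 (k = -⅓*9 = -3)
d = -9 (d = 1*(-7) - 2 = -7 - 2 = -9)
N = -34 (N = -9 - 1*25 = -9 - 25 = -34)
-324*((0*k)*(-7) + N) = -324*((0*(-3))*(-7) - 34) = -324*(0*(-7) - 34) = -324*(0 - 34) = -324*(-34) = 11016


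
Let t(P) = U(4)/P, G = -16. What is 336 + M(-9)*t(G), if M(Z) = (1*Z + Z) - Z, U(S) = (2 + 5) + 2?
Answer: 5457/16 ≈ 341.06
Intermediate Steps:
U(S) = 9 (U(S) = 7 + 2 = 9)
M(Z) = Z (M(Z) = (Z + Z) - Z = 2*Z - Z = Z)
t(P) = 9/P
336 + M(-9)*t(G) = 336 - 81/(-16) = 336 - 81*(-1)/16 = 336 - 9*(-9/16) = 336 + 81/16 = 5457/16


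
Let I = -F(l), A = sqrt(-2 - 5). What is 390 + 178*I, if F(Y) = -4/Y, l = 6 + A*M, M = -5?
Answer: 86562/211 + 3560*I*sqrt(7)/211 ≈ 410.25 + 44.639*I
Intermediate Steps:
A = I*sqrt(7) (A = sqrt(-7) = I*sqrt(7) ≈ 2.6458*I)
l = 6 - 5*I*sqrt(7) (l = 6 + (I*sqrt(7))*(-5) = 6 - 5*I*sqrt(7) ≈ 6.0 - 13.229*I)
I = 4/(6 - 5*I*sqrt(7)) (I = -(-4)/(6 - 5*I*sqrt(7)) = 4/(6 - 5*I*sqrt(7)) ≈ 0.11374 + 0.25078*I)
390 + 178*I = 390 + 178*(24/211 + 20*I*sqrt(7)/211) = 390 + (4272/211 + 3560*I*sqrt(7)/211) = 86562/211 + 3560*I*sqrt(7)/211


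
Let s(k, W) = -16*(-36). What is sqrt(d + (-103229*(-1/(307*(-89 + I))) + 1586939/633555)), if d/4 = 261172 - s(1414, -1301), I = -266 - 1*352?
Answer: 2*sqrt(30953304729957584461305)/344642805 ≈ 1021.0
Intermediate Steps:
I = -618 (I = -266 - 352 = -618)
s(k, W) = 576
d = 1042384 (d = 4*(261172 - 1*576) = 4*(261172 - 576) = 4*260596 = 1042384)
sqrt(d + (-103229*(-1/(307*(-89 + I))) + 1586939/633555)) = sqrt(1042384 + (-103229*(-1/(307*(-89 - 618))) + 1586939/633555)) = sqrt(1042384 + (-103229/((-707*(-307))) + 1586939*(1/633555))) = sqrt(1042384 + (-103229/217049 + 1586939/633555)) = sqrt(1042384 + (-103229*1/217049 + 1586939/633555)) = sqrt(1042384 + (-14747/31007 + 1586939/633555)) = sqrt(1042384 + 39863181988/19644639885) = sqrt(20477298165067828/19644639885) = 2*sqrt(30953304729957584461305)/344642805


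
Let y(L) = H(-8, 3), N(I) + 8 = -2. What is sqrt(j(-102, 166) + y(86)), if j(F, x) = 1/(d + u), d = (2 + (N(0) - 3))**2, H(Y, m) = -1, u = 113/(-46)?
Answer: I*sqrt(29484371)/5453 ≈ 0.99577*I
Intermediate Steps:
u = -113/46 (u = 113*(-1/46) = -113/46 ≈ -2.4565)
N(I) = -10 (N(I) = -8 - 2 = -10)
d = 121 (d = (2 + (-10 - 3))**2 = (2 - 13)**2 = (-11)**2 = 121)
y(L) = -1
j(F, x) = 46/5453 (j(F, x) = 1/(121 - 113/46) = 1/(5453/46) = 46/5453)
sqrt(j(-102, 166) + y(86)) = sqrt(46/5453 - 1) = sqrt(-5407/5453) = I*sqrt(29484371)/5453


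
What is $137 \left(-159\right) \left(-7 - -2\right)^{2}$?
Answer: $-544575$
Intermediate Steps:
$137 \left(-159\right) \left(-7 - -2\right)^{2} = - 21783 \left(-7 + 2\right)^{2} = - 21783 \left(-5\right)^{2} = \left(-21783\right) 25 = -544575$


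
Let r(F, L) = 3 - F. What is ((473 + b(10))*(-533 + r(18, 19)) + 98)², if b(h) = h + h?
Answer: 72935644356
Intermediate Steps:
b(h) = 2*h
((473 + b(10))*(-533 + r(18, 19)) + 98)² = ((473 + 2*10)*(-533 + (3 - 1*18)) + 98)² = ((473 + 20)*(-533 + (3 - 18)) + 98)² = (493*(-533 - 15) + 98)² = (493*(-548) + 98)² = (-270164 + 98)² = (-270066)² = 72935644356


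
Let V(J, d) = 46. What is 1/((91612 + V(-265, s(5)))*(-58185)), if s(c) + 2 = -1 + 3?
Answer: -1/5333120730 ≈ -1.8751e-10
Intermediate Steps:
s(c) = 0 (s(c) = -2 + (-1 + 3) = -2 + 2 = 0)
1/((91612 + V(-265, s(5)))*(-58185)) = 1/((91612 + 46)*(-58185)) = -1/58185/91658 = (1/91658)*(-1/58185) = -1/5333120730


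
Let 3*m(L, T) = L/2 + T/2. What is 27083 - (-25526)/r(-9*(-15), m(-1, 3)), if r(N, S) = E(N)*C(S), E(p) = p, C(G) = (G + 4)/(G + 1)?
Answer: 47632769/1755 ≈ 27141.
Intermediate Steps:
C(G) = (4 + G)/(1 + G)
m(L, T) = L/6 + T/6 (m(L, T) = (L/2 + T/2)/3 = L/6 + T/6)
r(N, S) = N*(4 + S)/(1 + S) (r(N, S) = N*((4 + S)/(1 + S)) = N*(4 + S)/(1 + S))
27083 - (-25526)/r(-9*(-15), m(-1, 3)) = 27083 - (-25526)/((-9*(-15))*(4 + ((⅙)*(-1) + (⅙)*3))/(1 + ((⅙)*(-1) + (⅙)*3))) = 27083 - (-25526)/(135*(4 + (-⅙ + ½))/(1 + (-⅙ + ½))) = 27083 - (-25526)/(135*(4 + ⅓)/(1 + ⅓)) = 27083 - (-25526)/(135*(13/3)/(4/3)) = 27083 - (-25526)/(135*(¾)*(13/3)) = 27083 - (-25526)/1755/4 = 27083 - (-25526)*4/1755 = 27083 - 1*(-102104/1755) = 27083 + 102104/1755 = 47632769/1755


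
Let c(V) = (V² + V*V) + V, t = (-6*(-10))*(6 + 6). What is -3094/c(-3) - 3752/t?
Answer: -19033/90 ≈ -211.48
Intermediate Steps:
t = 720 (t = 60*12 = 720)
c(V) = V + 2*V² (c(V) = (V² + V²) + V = 2*V² + V = V + 2*V²)
-3094/c(-3) - 3752/t = -3094*(-1/(3*(1 + 2*(-3)))) - 3752/720 = -3094*(-1/(3*(1 - 6))) - 3752*1/720 = -3094/((-3*(-5))) - 469/90 = -3094/15 - 469/90 = -19033/90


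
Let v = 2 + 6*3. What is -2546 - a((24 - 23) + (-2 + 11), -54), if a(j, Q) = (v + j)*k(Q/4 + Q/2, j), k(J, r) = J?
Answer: -1331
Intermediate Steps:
v = 20 (v = 2 + 18 = 20)
a(j, Q) = 3*Q*(20 + j)/4 (a(j, Q) = (20 + j)*(Q/4 + Q/2) = (20 + j)*(3*Q/4) = 3*Q*(20 + j)/4)
-2546 - a((24 - 23) + (-2 + 11), -54) = -2546 - 3*(-54)*(20 + ((24 - 23) + (-2 + 11)))/4 = -2546 - 3*(-54)*(20 + (1 + 9))/4 = -2546 - 3*(-54)*(20 + 10)/4 = -2546 - 3*(-54)*30/4 = -2546 - 1*(-1215) = -2546 + 1215 = -1331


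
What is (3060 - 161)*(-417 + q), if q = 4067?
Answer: 10581350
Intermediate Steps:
(3060 - 161)*(-417 + q) = (3060 - 161)*(-417 + 4067) = 2899*3650 = 10581350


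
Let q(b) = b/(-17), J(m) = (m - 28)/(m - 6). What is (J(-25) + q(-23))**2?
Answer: 2604996/277729 ≈ 9.3796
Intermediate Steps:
J(m) = (-28 + m)/(-6 + m)
q(b) = -b/17 (q(b) = b*(-1/17) = -b/17)
(J(-25) + q(-23))**2 = ((-28 - 25)/(-6 - 25) - 1/17*(-23))**2 = (-53/(-31) + 23/17)**2 = (-1/31*(-53) + 23/17)**2 = (53/31 + 23/17)**2 = (1614/527)**2 = 2604996/277729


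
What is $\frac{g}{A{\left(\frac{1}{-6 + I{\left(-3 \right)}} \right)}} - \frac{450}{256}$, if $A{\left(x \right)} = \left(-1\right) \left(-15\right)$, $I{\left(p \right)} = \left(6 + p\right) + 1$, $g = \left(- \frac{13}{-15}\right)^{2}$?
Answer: $- \frac{737743}{432000} \approx -1.7077$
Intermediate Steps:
$g = \frac{169}{225}$ ($g = \left(\left(-13\right) \left(- \frac{1}{15}\right)\right)^{2} = \left(\frac{13}{15}\right)^{2} = \frac{169}{225} \approx 0.75111$)
$I{\left(p \right)} = 7 + p$
$A{\left(x \right)} = 15$
$\frac{g}{A{\left(\frac{1}{-6 + I{\left(-3 \right)}} \right)}} - \frac{450}{256} = \frac{169}{225 \cdot 15} - \frac{450}{256} = \frac{169}{225} \cdot \frac{1}{15} - \frac{225}{128} = \frac{169}{3375} - \frac{225}{128} = - \frac{737743}{432000}$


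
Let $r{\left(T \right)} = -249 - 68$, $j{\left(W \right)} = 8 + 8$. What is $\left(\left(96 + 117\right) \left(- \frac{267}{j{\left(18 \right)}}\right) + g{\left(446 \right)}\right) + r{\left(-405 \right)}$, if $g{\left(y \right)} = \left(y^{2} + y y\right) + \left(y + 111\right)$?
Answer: $\frac{6312281}{16} \approx 3.9452 \cdot 10^{5}$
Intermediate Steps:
$j{\left(W \right)} = 16$
$g{\left(y \right)} = 111 + y + 2 y^{2}$ ($g{\left(y \right)} = \left(y^{2} + y^{2}\right) + \left(111 + y\right) = 2 y^{2} + \left(111 + y\right) = 111 + y + 2 y^{2}$)
$r{\left(T \right)} = -317$ ($r{\left(T \right)} = -249 - 68 = -317$)
$\left(\left(96 + 117\right) \left(- \frac{267}{j{\left(18 \right)}}\right) + g{\left(446 \right)}\right) + r{\left(-405 \right)} = \left(\left(96 + 117\right) \left(- \frac{267}{16}\right) + \left(111 + 446 + 2 \cdot 446^{2}\right)\right) - 317 = \left(213 \left(\left(-267\right) \frac{1}{16}\right) + \left(111 + 446 + 2 \cdot 198916\right)\right) - 317 = \left(213 \left(- \frac{267}{16}\right) + \left(111 + 446 + 397832\right)\right) - 317 = \left(- \frac{56871}{16} + 398389\right) - 317 = \frac{6317353}{16} - 317 = \frac{6312281}{16}$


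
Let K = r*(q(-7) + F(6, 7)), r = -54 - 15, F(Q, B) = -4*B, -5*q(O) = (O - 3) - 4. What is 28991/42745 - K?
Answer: -14859203/8549 ≈ -1738.1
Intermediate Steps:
q(O) = 7/5 - O/5 (q(O) = -((O - 3) - 4)/5 = -((-3 + O) - 4)/5 = -(-7 + O)/5 = 7/5 - O/5)
r = -69
K = 8694/5 (K = -69*((7/5 - 1/5*(-7)) - 4*7) = -69*((7/5 + 7/5) - 28) = -69*(14/5 - 28) = -69*(-126/5) = 8694/5 ≈ 1738.8)
28991/42745 - K = 28991/42745 - 1*8694/5 = 28991*(1/42745) - 8694/5 = 28991/42745 - 8694/5 = -14859203/8549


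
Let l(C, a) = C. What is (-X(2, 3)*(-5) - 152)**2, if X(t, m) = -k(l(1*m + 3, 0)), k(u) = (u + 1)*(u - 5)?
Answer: 34969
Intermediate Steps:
k(u) = (1 + u)*(-5 + u)
X(t, m) = 17 - (3 + m)**2 + 4*m (X(t, m) = -(-5 + (1*m + 3)**2 - 4*(1*m + 3)) = -(-5 + (m + 3)**2 - 4*(m + 3)) = -(-5 + (3 + m)**2 - 4*(3 + m)) = -(-5 + (3 + m)**2 + (-12 - 4*m)) = -(-17 + (3 + m)**2 - 4*m) = 17 - (3 + m)**2 + 4*m)
(-X(2, 3)*(-5) - 152)**2 = (-(8 - 1*3**2 - 2*3)*(-5) - 152)**2 = (-(8 - 1*9 - 6)*(-5) - 152)**2 = (-(8 - 9 - 6)*(-5) - 152)**2 = (-(-7)*(-5) - 152)**2 = (-1*35 - 152)**2 = (-35 - 152)**2 = (-187)**2 = 34969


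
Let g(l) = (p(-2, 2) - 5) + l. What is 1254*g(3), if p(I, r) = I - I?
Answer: -2508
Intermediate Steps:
p(I, r) = 0
g(l) = -5 + l (g(l) = (0 - 5) + l = -5 + l)
1254*g(3) = 1254*(-5 + 3) = 1254*(-2) = -2508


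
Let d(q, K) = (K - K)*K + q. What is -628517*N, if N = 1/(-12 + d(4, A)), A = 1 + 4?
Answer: 628517/8 ≈ 78565.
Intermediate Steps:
A = 5
d(q, K) = q (d(q, K) = 0*K + q = 0 + q = q)
N = -⅛ (N = 1/(-12 + 4) = 1/(-8) = -⅛ ≈ -0.12500)
-628517*N = -628517*(-⅛) = 628517/8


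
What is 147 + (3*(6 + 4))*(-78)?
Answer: -2193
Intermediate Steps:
147 + (3*(6 + 4))*(-78) = 147 + (3*10)*(-78) = 147 + 30*(-78) = 147 - 2340 = -2193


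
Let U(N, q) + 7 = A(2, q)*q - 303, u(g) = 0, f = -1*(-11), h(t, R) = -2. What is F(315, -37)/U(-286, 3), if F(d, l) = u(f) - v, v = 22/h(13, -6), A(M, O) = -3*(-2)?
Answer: -11/292 ≈ -0.037671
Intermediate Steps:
f = 11
A(M, O) = 6
v = -11 (v = 22/(-2) = 22*(-½) = -11)
U(N, q) = -310 + 6*q (U(N, q) = -7 + (6*q - 303) = -7 + (-303 + 6*q) = -310 + 6*q)
F(d, l) = 11 (F(d, l) = 0 - 1*(-11) = 0 + 11 = 11)
F(315, -37)/U(-286, 3) = 11/(-310 + 6*3) = 11/(-310 + 18) = 11/(-292) = 11*(-1/292) = -11/292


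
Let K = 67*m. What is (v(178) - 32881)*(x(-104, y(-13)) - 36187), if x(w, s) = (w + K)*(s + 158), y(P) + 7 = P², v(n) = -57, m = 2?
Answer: 875722606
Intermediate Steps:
K = 134 (K = 67*2 = 134)
y(P) = -7 + P²
x(w, s) = (134 + w)*(158 + s) (x(w, s) = (w + 134)*(s + 158) = (134 + w)*(158 + s))
(v(178) - 32881)*(x(-104, y(-13)) - 36187) = (-57 - 32881)*((21172 + 134*(-7 + (-13)²) + 158*(-104) + (-7 + (-13)²)*(-104)) - 36187) = -32938*((21172 + 134*(-7 + 169) - 16432 + (-7 + 169)*(-104)) - 36187) = -32938*((21172 + 134*162 - 16432 + 162*(-104)) - 36187) = -32938*((21172 + 21708 - 16432 - 16848) - 36187) = -32938*(9600 - 36187) = -32938*(-26587) = 875722606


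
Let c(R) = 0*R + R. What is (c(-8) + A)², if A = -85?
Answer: 8649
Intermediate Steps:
c(R) = R (c(R) = 0 + R = R)
(c(-8) + A)² = (-8 - 85)² = (-93)² = 8649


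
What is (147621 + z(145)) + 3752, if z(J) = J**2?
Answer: 172398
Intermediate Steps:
(147621 + z(145)) + 3752 = (147621 + 145**2) + 3752 = (147621 + 21025) + 3752 = 168646 + 3752 = 172398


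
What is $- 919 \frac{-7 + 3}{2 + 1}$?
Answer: $\frac{3676}{3} \approx 1225.3$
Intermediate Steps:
$- 919 \frac{-7 + 3}{2 + 1} = - 919 \left(- \frac{4}{3}\right) = - 919 \left(\left(-4\right) \frac{1}{3}\right) = \left(-919\right) \left(- \frac{4}{3}\right) = \frac{3676}{3}$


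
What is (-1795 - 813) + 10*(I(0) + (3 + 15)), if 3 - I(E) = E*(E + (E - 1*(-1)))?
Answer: -2398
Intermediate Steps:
I(E) = 3 - E*(1 + 2*E) (I(E) = 3 - E*(E + (E - 1*(-1))) = 3 - E*(E + (E + 1)) = 3 - E*(E + (1 + E)) = 3 - E*(1 + 2*E))
(-1795 - 813) + 10*(I(0) + (3 + 15)) = (-1795 - 813) + 10*((3 - 1*0 - 2*0**2) + (3 + 15)) = -2608 + 10*((3 + 0 - 2*0) + 18) = -2608 + 10*((3 + 0 + 0) + 18) = -2608 + 10*(3 + 18) = -2608 + 10*21 = -2608 + 210 = -2398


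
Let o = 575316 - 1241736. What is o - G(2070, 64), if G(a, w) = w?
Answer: -666484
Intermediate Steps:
o = -666420
o - G(2070, 64) = -666420 - 1*64 = -666420 - 64 = -666484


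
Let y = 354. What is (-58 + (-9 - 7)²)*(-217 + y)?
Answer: 27126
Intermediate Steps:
(-58 + (-9 - 7)²)*(-217 + y) = (-58 + (-9 - 7)²)*(-217 + 354) = (-58 + (-16)²)*137 = (-58 + 256)*137 = 198*137 = 27126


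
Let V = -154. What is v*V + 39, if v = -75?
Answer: 11589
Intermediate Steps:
v*V + 39 = -75*(-154) + 39 = 11550 + 39 = 11589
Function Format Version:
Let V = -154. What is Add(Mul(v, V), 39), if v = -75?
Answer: 11589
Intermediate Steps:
Add(Mul(v, V), 39) = Add(Mul(-75, -154), 39) = Add(11550, 39) = 11589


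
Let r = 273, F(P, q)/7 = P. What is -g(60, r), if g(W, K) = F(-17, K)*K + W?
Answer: 32427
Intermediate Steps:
F(P, q) = 7*P
g(W, K) = W - 119*K (g(W, K) = (7*(-17))*K + W = -119*K + W = W - 119*K)
-g(60, r) = -(60 - 119*273) = -(60 - 32487) = -1*(-32427) = 32427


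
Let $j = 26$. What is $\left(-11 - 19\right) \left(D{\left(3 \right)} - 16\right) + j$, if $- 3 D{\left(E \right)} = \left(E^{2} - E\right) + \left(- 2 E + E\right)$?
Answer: $536$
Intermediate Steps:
$D{\left(E \right)} = - \frac{E^{2}}{3} + \frac{2 E}{3}$ ($D{\left(E \right)} = - \frac{\left(E^{2} - E\right) + \left(- 2 E + E\right)}{3} = - \frac{\left(E^{2} - E\right) - E}{3} = - \frac{E^{2} - 2 E}{3} = - \frac{E^{2}}{3} + \frac{2 E}{3}$)
$\left(-11 - 19\right) \left(D{\left(3 \right)} - 16\right) + j = \left(-11 - 19\right) \left(\frac{1}{3} \cdot 3 \left(2 - 3\right) - 16\right) + 26 = - 30 \left(\frac{1}{3} \cdot 3 \left(2 - 3\right) - 16\right) + 26 = - 30 \left(\frac{1}{3} \cdot 3 \left(-1\right) - 16\right) + 26 = - 30 \left(-1 - 16\right) + 26 = \left(-30\right) \left(-17\right) + 26 = 510 + 26 = 536$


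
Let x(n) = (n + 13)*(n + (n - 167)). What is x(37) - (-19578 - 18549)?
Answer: 33477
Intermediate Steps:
x(n) = (-167 + 2*n)*(13 + n) (x(n) = (13 + n)*(n + (-167 + n)) = (13 + n)*(-167 + 2*n) = (-167 + 2*n)*(13 + n))
x(37) - (-19578 - 18549) = (-2171 - 141*37 + 2*37**2) - (-19578 - 18549) = (-2171 - 5217 + 2*1369) - 1*(-38127) = (-2171 - 5217 + 2738) + 38127 = -4650 + 38127 = 33477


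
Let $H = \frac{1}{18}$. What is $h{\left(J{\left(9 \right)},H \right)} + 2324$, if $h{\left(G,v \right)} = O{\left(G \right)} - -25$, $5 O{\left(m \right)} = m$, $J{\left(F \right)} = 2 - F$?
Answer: $\frac{11738}{5} \approx 2347.6$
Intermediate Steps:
$O{\left(m \right)} = \frac{m}{5}$
$H = \frac{1}{18} \approx 0.055556$
$h{\left(G,v \right)} = 25 + \frac{G}{5}$ ($h{\left(G,v \right)} = \frac{G}{5} - -25 = \frac{G}{5} + 25 = 25 + \frac{G}{5}$)
$h{\left(J{\left(9 \right)},H \right)} + 2324 = \left(25 + \frac{2 - 9}{5}\right) + 2324 = \left(25 + \frac{1}{5} \left(-7\right)\right) + 2324 = \left(25 - \frac{7}{5}\right) + 2324 = \frac{118}{5} + 2324 = \frac{11738}{5}$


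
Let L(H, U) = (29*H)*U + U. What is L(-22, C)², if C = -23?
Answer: 214651801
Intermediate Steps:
L(H, U) = U + 29*H*U (L(H, U) = 29*H*U + U = U + 29*H*U)
L(-22, C)² = (-23*(1 + 29*(-22)))² = (-23*(1 - 638))² = (-23*(-637))² = 14651² = 214651801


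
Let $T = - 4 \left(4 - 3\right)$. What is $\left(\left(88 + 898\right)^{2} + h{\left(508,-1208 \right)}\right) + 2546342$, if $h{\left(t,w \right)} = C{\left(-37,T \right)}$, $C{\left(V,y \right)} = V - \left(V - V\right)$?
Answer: $3518501$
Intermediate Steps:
$T = -4$ ($T = \left(-4\right) 1 = -4$)
$C{\left(V,y \right)} = V$ ($C{\left(V,y \right)} = V - 0 = V + 0 = V$)
$h{\left(t,w \right)} = -37$
$\left(\left(88 + 898\right)^{2} + h{\left(508,-1208 \right)}\right) + 2546342 = \left(\left(88 + 898\right)^{2} - 37\right) + 2546342 = \left(986^{2} - 37\right) + 2546342 = \left(972196 - 37\right) + 2546342 = 972159 + 2546342 = 3518501$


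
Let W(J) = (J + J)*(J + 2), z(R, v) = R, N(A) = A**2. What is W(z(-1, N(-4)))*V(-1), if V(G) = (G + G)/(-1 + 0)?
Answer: -4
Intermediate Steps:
V(G) = -2*G (V(G) = (2*G)/(-1) = (2*G)*(-1) = -2*G)
W(J) = 2*J*(2 + J) (W(J) = (2*J)*(2 + J) = 2*J*(2 + J))
W(z(-1, N(-4)))*V(-1) = (2*(-1)*(2 - 1))*(-2*(-1)) = (2*(-1)*1)*2 = -2*2 = -4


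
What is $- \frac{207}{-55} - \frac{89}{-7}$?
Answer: $\frac{6344}{385} \approx 16.478$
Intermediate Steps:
$- \frac{207}{-55} - \frac{89}{-7} = \left(-207\right) \left(- \frac{1}{55}\right) - - \frac{89}{7} = \frac{207}{55} + \frac{89}{7} = \frac{6344}{385}$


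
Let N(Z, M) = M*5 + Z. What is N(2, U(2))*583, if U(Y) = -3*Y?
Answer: -16324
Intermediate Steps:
N(Z, M) = Z + 5*M (N(Z, M) = 5*M + Z = Z + 5*M)
N(2, U(2))*583 = (2 + 5*(-3*2))*583 = (2 + 5*(-6))*583 = (2 - 30)*583 = -28*583 = -16324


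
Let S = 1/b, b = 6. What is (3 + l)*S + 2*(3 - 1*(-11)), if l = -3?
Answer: 28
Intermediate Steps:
S = ⅙ (S = 1/6 = ⅙ ≈ 0.16667)
(3 + l)*S + 2*(3 - 1*(-11)) = (3 - 3)*(⅙) + 2*(3 - 1*(-11)) = 0*(⅙) + 2*(3 + 11) = 0 + 2*14 = 0 + 28 = 28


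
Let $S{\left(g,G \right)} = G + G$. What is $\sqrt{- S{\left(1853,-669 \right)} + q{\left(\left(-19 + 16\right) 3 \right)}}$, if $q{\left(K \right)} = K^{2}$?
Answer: $\sqrt{1419} \approx 37.67$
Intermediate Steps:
$S{\left(g,G \right)} = 2 G$
$\sqrt{- S{\left(1853,-669 \right)} + q{\left(\left(-19 + 16\right) 3 \right)}} = \sqrt{- 2 \left(-669\right) + \left(\left(-19 + 16\right) 3\right)^{2}} = \sqrt{\left(-1\right) \left(-1338\right) + \left(\left(-3\right) 3\right)^{2}} = \sqrt{1338 + \left(-9\right)^{2}} = \sqrt{1338 + 81} = \sqrt{1419}$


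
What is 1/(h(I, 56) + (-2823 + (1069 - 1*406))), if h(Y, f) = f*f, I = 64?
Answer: 1/976 ≈ 0.0010246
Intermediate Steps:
h(Y, f) = f**2
1/(h(I, 56) + (-2823 + (1069 - 1*406))) = 1/(56**2 + (-2823 + (1069 - 1*406))) = 1/(3136 + (-2823 + (1069 - 406))) = 1/(3136 + (-2823 + 663)) = 1/(3136 - 2160) = 1/976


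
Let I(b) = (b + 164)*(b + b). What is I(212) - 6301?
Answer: 153123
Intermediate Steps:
I(b) = 2*b*(164 + b) (I(b) = (164 + b)*(2*b) = 2*b*(164 + b))
I(212) - 6301 = 2*212*(164 + 212) - 6301 = 2*212*376 - 6301 = 159424 - 6301 = 153123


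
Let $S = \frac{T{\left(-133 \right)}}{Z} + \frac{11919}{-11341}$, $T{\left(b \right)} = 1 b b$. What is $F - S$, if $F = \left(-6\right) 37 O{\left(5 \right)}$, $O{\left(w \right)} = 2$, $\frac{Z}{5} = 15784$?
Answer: $- \frac{396654047149}{895031720} \approx -443.17$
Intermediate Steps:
$T{\left(b \right)} = b^{2}$ ($T{\left(b \right)} = b b = b^{2}$)
$Z = 78920$ ($Z = 5 \cdot 15784 = 78920$)
$F = -444$ ($F = \left(-6\right) 37 \cdot 2 = \left(-222\right) 2 = -444$)
$S = - \frac{740036531}{895031720}$ ($S = \frac{\left(-133\right)^{2}}{78920} + \frac{11919}{-11341} = 17689 \cdot \frac{1}{78920} + 11919 \left(- \frac{1}{11341}\right) = \frac{17689}{78920} - \frac{11919}{11341} = - \frac{740036531}{895031720} \approx -0.82683$)
$F - S = -444 - - \frac{740036531}{895031720} = -444 + \frac{740036531}{895031720} = - \frac{396654047149}{895031720}$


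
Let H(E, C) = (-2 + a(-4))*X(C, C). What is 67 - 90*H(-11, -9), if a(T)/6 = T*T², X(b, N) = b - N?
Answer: 67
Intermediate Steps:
a(T) = 6*T³ (a(T) = 6*(T*T²) = 6*T³)
H(E, C) = 0 (H(E, C) = (-2 + 6*(-4)³)*(C - C) = (-2 + 6*(-64))*0 = (-2 - 384)*0 = -386*0 = 0)
67 - 90*H(-11, -9) = 67 - 90*0 = 67 + 0 = 67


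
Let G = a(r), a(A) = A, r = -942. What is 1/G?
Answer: -1/942 ≈ -0.0010616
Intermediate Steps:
G = -942
1/G = 1/(-942) = -1/942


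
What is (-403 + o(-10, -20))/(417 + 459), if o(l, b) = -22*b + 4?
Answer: 41/876 ≈ 0.046804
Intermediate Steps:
o(l, b) = 4 - 22*b
(-403 + o(-10, -20))/(417 + 459) = (-403 + (4 - 22*(-20)))/(417 + 459) = (-403 + (4 + 440))/876 = (-403 + 444)*(1/876) = 41*(1/876) = 41/876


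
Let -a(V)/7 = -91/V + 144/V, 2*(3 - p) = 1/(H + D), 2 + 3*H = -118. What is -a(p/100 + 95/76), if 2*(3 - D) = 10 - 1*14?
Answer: 2597000/8961 ≈ 289.81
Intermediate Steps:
H = -40 (H = -⅔ + (⅓)*(-118) = -⅔ - 118/3 = -40)
D = 5 (D = 3 - (10 - 1*14)/2 = 3 - (10 - 14)/2 = 3 - ½*(-4) = 3 + 2 = 5)
p = 211/70 (p = 3 - 1/(2*(-40 + 5)) = 3 - ½/(-35) = 3 - ½*(-1/35) = 3 + 1/70 = 211/70 ≈ 3.0143)
a(V) = -371/V (a(V) = -7*(-91/V + 144/V) = -371/V)
-a(p/100 + 95/76) = -(-371)/((211/70)/100 + 95/76) = -(-371)/((211/70)*(1/100) + 95*(1/76)) = -(-371)/(211/7000 + 5/4) = -(-371)/8961/7000 = -(-371)*7000/8961 = -1*(-2597000/8961) = 2597000/8961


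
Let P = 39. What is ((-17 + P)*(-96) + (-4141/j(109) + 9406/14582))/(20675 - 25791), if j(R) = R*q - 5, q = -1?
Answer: 1724711315/4252286184 ≈ 0.40560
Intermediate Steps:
j(R) = -5 - R (j(R) = R*(-1) - 5 = -R - 5 = -5 - R)
((-17 + P)*(-96) + (-4141/j(109) + 9406/14582))/(20675 - 25791) = ((-17 + 39)*(-96) + (-4141/(-5 - 1*109) + 9406/14582))/(20675 - 25791) = (22*(-96) + (-4141/(-5 - 109) + 9406*(1/14582)))/(-5116) = (-2112 + (-4141/(-114) + 4703/7291))*(-1/5116) = (-2112 + (-4141*(-1/114) + 4703/7291))*(-1/5116) = (-2112 + (4141/114 + 4703/7291))*(-1/5116) = (-2112 + 30728173/831174)*(-1/5116) = -1724711315/831174*(-1/5116) = 1724711315/4252286184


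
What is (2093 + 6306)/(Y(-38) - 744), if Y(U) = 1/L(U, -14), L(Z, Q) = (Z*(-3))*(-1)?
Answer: -957486/84817 ≈ -11.289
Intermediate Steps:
L(Z, Q) = 3*Z (L(Z, Q) = -3*Z*(-1) = 3*Z)
Y(U) = 1/(3*U)
(2093 + 6306)/(Y(-38) - 744) = (2093 + 6306)/((1/3)/(-38) - 744) = 8399/((1/3)*(-1/38) - 744) = 8399/(-1/114 - 744) = 8399/(-84817/114) = 8399*(-114/84817) = -957486/84817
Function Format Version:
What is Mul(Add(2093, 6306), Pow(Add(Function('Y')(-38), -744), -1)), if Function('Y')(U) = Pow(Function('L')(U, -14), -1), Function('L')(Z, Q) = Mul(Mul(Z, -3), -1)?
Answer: Rational(-957486, 84817) ≈ -11.289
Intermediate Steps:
Function('L')(Z, Q) = Mul(3, Z) (Function('L')(Z, Q) = Mul(Mul(-3, Z), -1) = Mul(3, Z))
Function('Y')(U) = Mul(Rational(1, 3), Pow(U, -1)) (Function('Y')(U) = Pow(Mul(3, U), -1) = Mul(Rational(1, 3), Pow(U, -1)))
Mul(Add(2093, 6306), Pow(Add(Function('Y')(-38), -744), -1)) = Mul(Add(2093, 6306), Pow(Add(Mul(Rational(1, 3), Pow(-38, -1)), -744), -1)) = Mul(8399, Pow(Add(Mul(Rational(1, 3), Rational(-1, 38)), -744), -1)) = Mul(8399, Pow(Add(Rational(-1, 114), -744), -1)) = Mul(8399, Pow(Rational(-84817, 114), -1)) = Mul(8399, Rational(-114, 84817)) = Rational(-957486, 84817)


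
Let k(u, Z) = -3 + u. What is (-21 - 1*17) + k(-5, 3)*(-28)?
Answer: 186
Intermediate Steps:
(-21 - 1*17) + k(-5, 3)*(-28) = (-21 - 1*17) + (-3 - 5)*(-28) = (-21 - 17) - 8*(-28) = -38 + 224 = 186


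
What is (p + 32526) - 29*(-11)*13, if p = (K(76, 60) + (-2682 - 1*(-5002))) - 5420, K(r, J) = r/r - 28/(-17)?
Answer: 570786/17 ≈ 33576.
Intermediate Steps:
K(r, J) = 45/17 (K(r, J) = 1 - 28*(-1/17) = 1 + 28/17 = 45/17)
p = -52655/17 (p = (45/17 + (-2682 - 1*(-5002))) - 5420 = (45/17 + (-2682 + 5002)) - 5420 = (45/17 + 2320) - 5420 = 39485/17 - 5420 = -52655/17 ≈ -3097.4)
(p + 32526) - 29*(-11)*13 = (-52655/17 + 32526) - 29*(-11)*13 = 500287/17 + 319*13 = 500287/17 + 4147 = 570786/17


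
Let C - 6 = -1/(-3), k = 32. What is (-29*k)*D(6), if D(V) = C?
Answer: -17632/3 ≈ -5877.3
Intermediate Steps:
C = 19/3 (C = 6 - 1/(-3) = 6 - 1*(-⅓) = 6 + ⅓ = 19/3 ≈ 6.3333)
D(V) = 19/3
(-29*k)*D(6) = -29*32*(19/3) = -928*19/3 = -17632/3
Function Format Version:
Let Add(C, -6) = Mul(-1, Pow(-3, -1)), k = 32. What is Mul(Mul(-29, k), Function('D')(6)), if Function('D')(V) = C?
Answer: Rational(-17632, 3) ≈ -5877.3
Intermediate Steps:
C = Rational(19, 3) (C = Add(6, Mul(-1, Pow(-3, -1))) = Add(6, Mul(-1, Rational(-1, 3))) = Add(6, Rational(1, 3)) = Rational(19, 3) ≈ 6.3333)
Function('D')(V) = Rational(19, 3)
Mul(Mul(-29, k), Function('D')(6)) = Mul(Mul(-29, 32), Rational(19, 3)) = Mul(-928, Rational(19, 3)) = Rational(-17632, 3)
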